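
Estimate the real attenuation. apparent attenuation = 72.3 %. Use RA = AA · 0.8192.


RA = 72.3 · 0.8192

59.2282 %


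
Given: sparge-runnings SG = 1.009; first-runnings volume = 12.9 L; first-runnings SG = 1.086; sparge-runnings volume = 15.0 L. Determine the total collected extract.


total = Σ (SG_i − 1)·1000·V_i
first = (1.086 − 1)·1000·12.9 = 1109.4000
sparge = (1.009 − 1)·1000·15.0 = 135.0000
total = 1109.4000 + 135.0000

1244.4000 gravity·L


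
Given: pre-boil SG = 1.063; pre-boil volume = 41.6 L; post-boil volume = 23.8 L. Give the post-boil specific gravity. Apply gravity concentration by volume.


SG_post = 1 + (SG_pre − 1)·V_pre/V_post
pts_pre = (1.063 − 1)·1000 = 63.0000
pts_post = 63.0000·41.6/23.8 = 110.1176
SG_post = 1 + 110.1176/1000

1.1101


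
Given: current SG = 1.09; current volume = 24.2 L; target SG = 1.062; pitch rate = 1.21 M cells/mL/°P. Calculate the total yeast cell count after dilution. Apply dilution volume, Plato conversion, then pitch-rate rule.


V_w = V·((SG_c−1)/(SG_t−1)−1);  °P = 259 − 259/SG_t;  cells = rate·(V+V_w)·°P
V_w = 24.2·((1.09−1)/(1.062−1)−1) = 10.9290
V_final = 24.2 + 10.9290 = 35.1290
°P = 259 − 259/1.062 = 15.1205
cells = 1.21·35.1290·15.1205

642.7151 billion cells


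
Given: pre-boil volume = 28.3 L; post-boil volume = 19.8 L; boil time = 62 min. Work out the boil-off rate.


rate = (V_pre − V_post) / (t_min/60)
rate = (28.3 − 19.8) / (62/60)

8.2258 L/hr


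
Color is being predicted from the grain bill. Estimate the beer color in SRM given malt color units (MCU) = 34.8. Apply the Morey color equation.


SRM = 1.4922 · MCU^0.6859
SRM = 1.4922 · 34.8^0.6859

17.0293 SRM


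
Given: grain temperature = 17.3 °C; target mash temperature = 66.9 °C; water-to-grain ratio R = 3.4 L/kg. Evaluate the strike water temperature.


T_strike = (0.41/R)·(T_mash − T_grain) + T_mash
T_strike = (0.41/3.4)·(66.9 − 17.3) + 66.9

72.8812 °C


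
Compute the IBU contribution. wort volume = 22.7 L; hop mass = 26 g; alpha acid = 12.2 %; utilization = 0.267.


IBU = (α/100)·mass·U·1000 / V
IBU = (12.2/100)·26·0.267·1000 / 22.7

37.3094 IBU


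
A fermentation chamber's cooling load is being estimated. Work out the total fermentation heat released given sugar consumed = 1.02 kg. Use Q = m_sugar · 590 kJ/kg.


Q = 1.02 · 590

601.8000 kJ


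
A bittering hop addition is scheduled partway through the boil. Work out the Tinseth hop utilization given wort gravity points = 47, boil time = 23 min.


U = 1.65·0.000125^(GP/1000) · (1 − e^(−0.04·t))/4.15
bigness = 1.65·0.000125^(47/1000) = 1.0815
boil_factor = (1 − e^(−0.04·23))/4.15 = 0.1449
U = 1.0815 · 0.1449

0.1568


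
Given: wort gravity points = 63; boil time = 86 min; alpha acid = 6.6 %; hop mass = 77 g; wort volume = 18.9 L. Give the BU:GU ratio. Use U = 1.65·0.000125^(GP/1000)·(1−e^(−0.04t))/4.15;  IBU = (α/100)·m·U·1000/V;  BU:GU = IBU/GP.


U = 1.65·0.000125^(63/1000)·(1−e^(−0.04·86))/4.15 = 0.2185
IBU = (6.6/100)·77·0.2185·1000/18.9 = 58.7436
BU:GU = 58.7436/63

0.9324


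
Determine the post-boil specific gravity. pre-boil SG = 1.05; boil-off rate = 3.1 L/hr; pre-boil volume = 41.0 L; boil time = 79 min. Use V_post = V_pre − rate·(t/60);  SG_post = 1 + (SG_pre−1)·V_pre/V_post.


V_post = 41.0 − 3.1·(79/60) = 36.9183
SG_post = 1 + (1.05 − 1)·41.0/36.9183

1.0555


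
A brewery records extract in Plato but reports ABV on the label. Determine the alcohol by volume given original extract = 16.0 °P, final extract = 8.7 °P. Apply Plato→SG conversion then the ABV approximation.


SG = 259/(259 − P);  ABV = (OG − FG)·131.25
OG = 259/(259 − 16.0) = 1.0658
FG = 259/(259 − 8.7) = 1.0348
ABV = (1.0658 − 1.0348)·131.25

4.0799 % ABV


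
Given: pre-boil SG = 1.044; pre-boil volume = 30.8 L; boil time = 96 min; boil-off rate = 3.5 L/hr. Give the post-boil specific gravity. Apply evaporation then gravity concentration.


V_post = V_pre − rate·(t/60);  SG_post = 1 + (SG_pre−1)·V_pre/V_post
V_post = 30.8 − 3.5·(96/60) = 25.2000
SG_post = 1 + (1.044 − 1)·30.8/25.2000

1.0538


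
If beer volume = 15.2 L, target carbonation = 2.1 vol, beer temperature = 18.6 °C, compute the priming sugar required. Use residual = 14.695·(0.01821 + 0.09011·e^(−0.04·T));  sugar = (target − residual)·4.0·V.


residual = 14.695·(0.01821 + 0.09011·e^(−0.04·18.6)) = 0.8969
sugar = (2.1 − 0.8969)·4.0·15.2

73.1514 g


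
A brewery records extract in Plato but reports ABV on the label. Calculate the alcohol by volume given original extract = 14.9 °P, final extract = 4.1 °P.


SG = 259/(259 − P);  ABV = (OG − FG)·131.25
OG = 259/(259 − 14.9) = 1.0610
FG = 259/(259 − 4.1) = 1.0161
ABV = (1.0610 − 1.0161)·131.25

5.9005 % ABV


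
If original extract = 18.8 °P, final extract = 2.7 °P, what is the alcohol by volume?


SG = 259/(259 − P);  ABV = (OG − FG)·131.25
OG = 259/(259 − 18.8) = 1.0783
FG = 259/(259 − 2.7) = 1.0105
ABV = (1.0783 − 1.0105)·131.25

8.8900 % ABV


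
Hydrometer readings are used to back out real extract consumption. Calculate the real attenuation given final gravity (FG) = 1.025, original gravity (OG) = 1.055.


AA = (OG−FG)/(OG−1)·100;  RA = AA·0.8192
AA = (1.055 − 1.025)/(1.055 − 1)·100 = 54.5455
RA = 54.5455·0.8192

44.6836 %


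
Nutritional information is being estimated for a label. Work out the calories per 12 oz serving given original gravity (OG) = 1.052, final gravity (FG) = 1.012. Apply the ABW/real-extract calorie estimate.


ABW = (OG−FG)·131.25·0.79/FG;  °P = 259 − 259/SG (for OG→OE and FG→AE);  RE = 0.1808·OE + 0.8192·AE;  Cal = (6.9·ABW + 4·(RE−0.1))·FG·3.55
ABW = (1.052 − 1.012)·131.25·0.79/1.012 = 4.0983
OE = 259 − 259/1.052 = 12.8023 °P
AE = 259 − 259/1.012 = 3.0711 °P
RE = 0.1808·12.8023 + 0.8192·3.0711 = 4.8305 °P
Cal = (6.9·4.0983 + 4·(4.8305−0.1))·1.012·3.55

169.5727 kcal


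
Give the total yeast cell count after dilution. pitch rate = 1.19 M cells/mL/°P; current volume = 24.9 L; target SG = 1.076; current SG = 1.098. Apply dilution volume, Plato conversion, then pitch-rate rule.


V_w = V·((SG_c−1)/(SG_t−1)−1);  °P = 259 − 259/SG_t;  cells = rate·(V+V_w)·°P
V_w = 24.9·((1.098−1)/(1.076−1)−1) = 7.2079
V_final = 24.9 + 7.2079 = 32.1079
°P = 259 − 259/1.076 = 18.2937
cells = 1.19·32.1079·18.2937

698.9722 billion cells


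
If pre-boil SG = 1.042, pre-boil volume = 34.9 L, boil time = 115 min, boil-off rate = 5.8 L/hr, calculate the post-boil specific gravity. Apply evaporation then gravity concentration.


V_post = V_pre − rate·(t/60);  SG_post = 1 + (SG_pre−1)·V_pre/V_post
V_post = 34.9 − 5.8·(115/60) = 23.7833
SG_post = 1 + (1.042 − 1)·34.9/23.7833

1.0616


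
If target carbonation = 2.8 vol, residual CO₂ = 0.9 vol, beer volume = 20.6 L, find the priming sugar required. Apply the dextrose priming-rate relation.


sugar = (target − residual)·4.0·V
sugar = (2.8 − 0.9)·4.0·20.6

156.5600 g


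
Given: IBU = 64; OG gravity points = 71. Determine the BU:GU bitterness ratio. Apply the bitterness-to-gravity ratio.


BU:GU = IBU / OG_points
BU:GU = 64 / 71

0.9014


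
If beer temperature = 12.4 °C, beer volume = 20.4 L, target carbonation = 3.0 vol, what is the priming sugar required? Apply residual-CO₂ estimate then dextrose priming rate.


residual = 14.695·(0.01821 + 0.09011·e^(−0.04·T));  sugar = (target − residual)·4.0·V
residual = 14.695·(0.01821 + 0.09011·e^(−0.04·12.4)) = 1.0740
sugar = (3.0 − 1.0740)·4.0·20.4

157.1647 g


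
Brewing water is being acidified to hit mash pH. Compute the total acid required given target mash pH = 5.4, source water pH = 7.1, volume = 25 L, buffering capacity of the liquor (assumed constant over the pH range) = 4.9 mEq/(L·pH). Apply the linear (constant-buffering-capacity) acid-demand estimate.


acid = buffering capacity · (pH_source − pH_target) · V
acid = 4.9 · (7.1 − 5.4) · 25

208.2500 mEq


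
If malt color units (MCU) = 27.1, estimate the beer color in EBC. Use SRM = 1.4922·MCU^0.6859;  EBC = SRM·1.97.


SRM = 1.4922·27.1^0.6859 = 14.3450
EBC = 14.3450·1.97

28.2597 EBC


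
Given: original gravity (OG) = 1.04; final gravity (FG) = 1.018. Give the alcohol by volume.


ABV = (OG − FG) · 131.25
ABV = (1.04 − 1.018) · 131.25

2.8875 % ABV


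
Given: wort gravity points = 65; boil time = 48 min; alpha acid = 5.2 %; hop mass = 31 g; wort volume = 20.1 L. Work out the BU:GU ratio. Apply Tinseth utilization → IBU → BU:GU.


U = 1.65·0.000125^(GP/1000)·(1−e^(−0.04t))/4.15;  IBU = (α/100)·m·U·1000/V;  BU:GU = IBU/GP
U = 1.65·0.000125^(65/1000)·(1−e^(−0.04·48))/4.15 = 0.1892
IBU = (5.2/100)·31·0.1892·1000/20.1 = 15.1724
BU:GU = 15.1724/65

0.2334


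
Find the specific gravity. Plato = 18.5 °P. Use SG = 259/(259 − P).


SG = 259/(259 − 18.5)

1.0769


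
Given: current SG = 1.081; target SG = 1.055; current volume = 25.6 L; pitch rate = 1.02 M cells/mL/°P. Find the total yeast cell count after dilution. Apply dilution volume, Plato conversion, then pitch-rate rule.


V_w = V·((SG_c−1)/(SG_t−1)−1);  °P = 259 − 259/SG_t;  cells = rate·(V+V_w)·°P
V_w = 25.6·((1.081−1)/(1.055−1)−1) = 12.1018
V_final = 25.6 + 12.1018 = 37.7018
°P = 259 − 259/1.055 = 13.5024
cells = 1.02·37.7018·13.5024

519.2452 billion cells


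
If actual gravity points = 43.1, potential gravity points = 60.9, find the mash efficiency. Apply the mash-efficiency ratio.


efficiency = actual / potential × 100
efficiency = 43.1 / 60.9 × 100

70.7718 %


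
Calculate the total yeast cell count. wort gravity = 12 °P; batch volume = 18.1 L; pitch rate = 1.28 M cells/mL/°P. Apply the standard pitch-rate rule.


cells (billions) = rate · V_L · °P
cells = 1.28 · 18.1 · 12

278.0160 billion cells


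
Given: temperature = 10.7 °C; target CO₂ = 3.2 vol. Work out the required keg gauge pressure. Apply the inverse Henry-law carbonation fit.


psi = vols/(0.01821 + 0.09011·e^(−0.04·T)) − 14.695
psi = 3.2/(0.01821 + 0.09011·e^(−0.04·10.7)) − 14.695

26.8933 psi


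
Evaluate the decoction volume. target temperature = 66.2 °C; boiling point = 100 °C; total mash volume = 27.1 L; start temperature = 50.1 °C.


V_dec = V_total·(T_target − T_start)/(T_boil − T_start)
V_dec = 27.1·(66.2 − 50.1)/(100 − 50.1)

8.7437 L


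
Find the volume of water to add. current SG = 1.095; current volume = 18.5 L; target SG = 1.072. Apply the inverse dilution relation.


V_water = V·((SG_curr − 1)/(SG_target − 1) − 1)
V_water = 18.5·((1.095 − 1)/(1.072 − 1) − 1)

5.9097 L


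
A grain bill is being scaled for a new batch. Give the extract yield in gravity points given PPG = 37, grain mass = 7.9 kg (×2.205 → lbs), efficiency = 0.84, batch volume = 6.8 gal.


points = lbs × PPG × eff / vol
lbs = 7.9 × 2.205 = 17.4195
points = 17.4195 × 37 × 0.84 / 6.8

79.6174 points


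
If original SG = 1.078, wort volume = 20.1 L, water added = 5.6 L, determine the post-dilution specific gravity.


SG_new = 1 + (SG_old − 1)·V_old/(V_old + V_water)
pts = (1.078 − 1)·1000·20.1/(20.1 + 5.6) = 61.0039
SG_new = 1 + 61.0039/1000

1.0610


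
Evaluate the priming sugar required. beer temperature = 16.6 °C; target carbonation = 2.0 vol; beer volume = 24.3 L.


residual = 14.695·(0.01821 + 0.09011·e^(−0.04·T));  sugar = (target − residual)·4.0·V
residual = 14.695·(0.01821 + 0.09011·e^(−0.04·16.6)) = 0.9493
sugar = (2.0 − 0.9493)·4.0·24.3

102.1318 g


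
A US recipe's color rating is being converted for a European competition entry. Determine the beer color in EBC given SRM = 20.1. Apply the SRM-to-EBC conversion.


EBC = SRM · 1.97
EBC = 20.1 · 1.97

39.5970 EBC


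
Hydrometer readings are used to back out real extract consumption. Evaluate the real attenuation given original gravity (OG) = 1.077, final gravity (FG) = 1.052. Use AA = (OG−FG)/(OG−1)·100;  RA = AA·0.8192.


AA = (1.077 − 1.052)/(1.077 − 1)·100 = 32.4675
RA = 32.4675·0.8192

26.5974 %


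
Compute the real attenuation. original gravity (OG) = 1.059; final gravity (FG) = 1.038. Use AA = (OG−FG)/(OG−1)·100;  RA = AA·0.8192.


AA = (1.059 − 1.038)/(1.059 − 1)·100 = 35.5932
RA = 35.5932·0.8192

29.1580 %


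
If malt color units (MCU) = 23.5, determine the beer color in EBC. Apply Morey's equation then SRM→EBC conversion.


SRM = 1.4922·MCU^0.6859;  EBC = SRM·1.97
SRM = 1.4922·23.5^0.6859 = 13.0090
EBC = 13.0090·1.97

25.6276 EBC


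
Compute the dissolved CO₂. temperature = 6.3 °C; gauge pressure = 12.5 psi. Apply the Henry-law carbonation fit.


vols = (P + 14.695)·(0.01821 + 0.09011·e^(−0.04·T))
vols = (12.5 + 14.695)·(0.01821 + 0.09011·e^(−0.04·6.3))

2.3999 volumes


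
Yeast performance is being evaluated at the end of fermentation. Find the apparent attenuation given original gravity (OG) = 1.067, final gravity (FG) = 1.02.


AA = (OG − FG)/(OG − 1) · 100
AA = (1.067 − 1.02)/(1.067 − 1) · 100

70.1493 %


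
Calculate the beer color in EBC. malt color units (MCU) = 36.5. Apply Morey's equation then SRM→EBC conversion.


SRM = 1.4922·MCU^0.6859;  EBC = SRM·1.97
SRM = 1.4922·36.5^0.6859 = 17.5956
EBC = 17.5956·1.97

34.6633 EBC


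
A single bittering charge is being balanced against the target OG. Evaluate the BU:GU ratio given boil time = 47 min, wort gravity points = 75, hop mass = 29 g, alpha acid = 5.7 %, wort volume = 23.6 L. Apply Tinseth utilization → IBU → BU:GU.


U = 1.65·0.000125^(GP/1000)·(1−e^(−0.04t))/4.15;  IBU = (α/100)·m·U·1000/V;  BU:GU = IBU/GP
U = 1.65·0.000125^(75/1000)·(1−e^(−0.04·47))/4.15 = 0.1717
IBU = (5.7/100)·29·0.1717·1000/23.6 = 12.0270
BU:GU = 12.0270/75

0.1604


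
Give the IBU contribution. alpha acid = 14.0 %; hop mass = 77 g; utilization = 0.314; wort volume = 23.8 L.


IBU = (α/100)·mass·U·1000 / V
IBU = (14.0/100)·77·0.314·1000 / 23.8

142.2235 IBU


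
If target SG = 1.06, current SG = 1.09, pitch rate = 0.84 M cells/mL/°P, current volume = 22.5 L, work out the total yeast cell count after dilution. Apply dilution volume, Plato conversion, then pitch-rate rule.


V_w = V·((SG_c−1)/(SG_t−1)−1);  °P = 259 − 259/SG_t;  cells = rate·(V+V_w)·°P
V_w = 22.5·((1.09−1)/(1.06−1)−1) = 11.2500
V_final = 22.5 + 11.2500 = 33.7500
°P = 259 − 259/1.06 = 14.6604
cells = 0.84·33.7500·14.6604

415.6217 billion cells


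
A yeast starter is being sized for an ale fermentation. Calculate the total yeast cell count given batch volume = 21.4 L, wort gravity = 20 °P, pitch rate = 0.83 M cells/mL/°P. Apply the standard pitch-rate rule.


cells (billions) = rate · V_L · °P
cells = 0.83 · 21.4 · 20

355.2400 billion cells


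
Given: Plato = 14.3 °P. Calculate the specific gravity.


SG = 259/(259 − P)
SG = 259/(259 − 14.3)

1.0584


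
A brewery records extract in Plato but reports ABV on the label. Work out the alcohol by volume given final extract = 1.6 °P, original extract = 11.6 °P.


SG = 259/(259 − P);  ABV = (OG − FG)·131.25
OG = 259/(259 − 11.6) = 1.0469
FG = 259/(259 − 1.6) = 1.0062
ABV = (1.0469 − 1.0062)·131.25

5.3382 % ABV


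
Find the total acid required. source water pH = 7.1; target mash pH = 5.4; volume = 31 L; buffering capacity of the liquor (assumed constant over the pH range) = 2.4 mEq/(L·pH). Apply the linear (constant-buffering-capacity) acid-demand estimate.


acid = buffering capacity · (pH_source − pH_target) · V
acid = 2.4 · (7.1 − 5.4) · 31

126.4800 mEq


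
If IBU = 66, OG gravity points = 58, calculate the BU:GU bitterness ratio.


BU:GU = IBU / OG_points
BU:GU = 66 / 58

1.1379


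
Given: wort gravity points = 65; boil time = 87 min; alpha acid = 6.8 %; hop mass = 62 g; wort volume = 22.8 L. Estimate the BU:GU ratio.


U = 1.65·0.000125^(GP/1000)·(1−e^(−0.04t))/4.15;  IBU = (α/100)·m·U·1000/V;  BU:GU = IBU/GP
U = 1.65·0.000125^(65/1000)·(1−e^(−0.04·87))/4.15 = 0.2149
IBU = (6.8/100)·62·0.2149·1000/22.8 = 39.7293
BU:GU = 39.7293/65

0.6112


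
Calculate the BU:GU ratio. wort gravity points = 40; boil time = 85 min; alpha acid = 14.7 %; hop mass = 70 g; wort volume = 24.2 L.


U = 1.65·0.000125^(GP/1000)·(1−e^(−0.04t))/4.15;  IBU = (α/100)·m·U·1000/V;  BU:GU = IBU/GP
U = 1.65·0.000125^(40/1000)·(1−e^(−0.04·85))/4.15 = 0.2683
IBU = (14.7/100)·70·0.2683·1000/24.2 = 114.0699
BU:GU = 114.0699/40

2.8517


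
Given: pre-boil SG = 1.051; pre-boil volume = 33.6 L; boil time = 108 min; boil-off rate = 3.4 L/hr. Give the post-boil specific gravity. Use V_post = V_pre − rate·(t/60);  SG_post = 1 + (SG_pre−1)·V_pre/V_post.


V_post = 33.6 − 3.4·(108/60) = 27.4800
SG_post = 1 + (1.051 − 1)·33.6/27.4800

1.0624


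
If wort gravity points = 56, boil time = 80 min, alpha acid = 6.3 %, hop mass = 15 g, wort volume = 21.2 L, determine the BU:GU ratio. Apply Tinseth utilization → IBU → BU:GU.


U = 1.65·0.000125^(GP/1000)·(1−e^(−0.04t))/4.15;  IBU = (α/100)·m·U·1000/V;  BU:GU = IBU/GP
U = 1.65·0.000125^(56/1000)·(1−e^(−0.04·80))/4.15 = 0.2306
IBU = (6.3/100)·15·0.2306·1000/21.2 = 10.2774
BU:GU = 10.2774/56

0.1835


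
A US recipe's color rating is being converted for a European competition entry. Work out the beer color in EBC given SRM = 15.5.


EBC = SRM · 1.97
EBC = 15.5 · 1.97

30.5350 EBC


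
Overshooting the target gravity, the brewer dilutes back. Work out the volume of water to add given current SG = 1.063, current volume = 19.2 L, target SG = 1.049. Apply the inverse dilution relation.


V_water = V·((SG_curr − 1)/(SG_target − 1) − 1)
V_water = 19.2·((1.063 − 1)/(1.049 − 1) − 1)

5.4857 L


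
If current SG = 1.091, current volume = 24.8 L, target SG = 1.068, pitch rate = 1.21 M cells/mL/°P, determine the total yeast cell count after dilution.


V_w = V·((SG_c−1)/(SG_t−1)−1);  °P = 259 − 259/SG_t;  cells = rate·(V+V_w)·°P
V_w = 24.8·((1.091−1)/(1.068−1)−1) = 8.3882
V_final = 24.8 + 8.3882 = 33.1882
°P = 259 − 259/1.068 = 16.4906
cells = 1.21·33.1882·16.4906

662.2271 billion cells


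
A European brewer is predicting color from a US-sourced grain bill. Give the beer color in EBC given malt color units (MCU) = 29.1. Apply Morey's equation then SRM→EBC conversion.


SRM = 1.4922·MCU^0.6859;  EBC = SRM·1.97
SRM = 1.4922·29.1^0.6859 = 15.0630
EBC = 15.0630·1.97

29.6741 EBC


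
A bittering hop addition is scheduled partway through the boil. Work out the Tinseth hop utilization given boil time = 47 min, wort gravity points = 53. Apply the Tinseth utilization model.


U = 1.65·0.000125^(GP/1000) · (1 − e^(−0.04·t))/4.15
bigness = 1.65·0.000125^(53/1000) = 1.0248
boil_factor = (1 − e^(−0.04·47))/4.15 = 0.2042
U = 1.0248 · 0.2042

0.2093


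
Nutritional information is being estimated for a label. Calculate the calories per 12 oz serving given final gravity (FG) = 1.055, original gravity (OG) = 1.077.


ABW = (OG−FG)·131.25·0.79/FG;  °P = 259 − 259/SG (for OG→OE and FG→AE);  RE = 0.1808·OE + 0.8192·AE;  Cal = (6.9·ABW + 4·(RE−0.1))·FG·3.55
ABW = (1.077 − 1.055)·131.25·0.79/1.055 = 2.1622
OE = 259 − 259/1.077 = 18.5172 °P
AE = 259 − 259/1.055 = 13.5024 °P
RE = 0.1808·18.5172 + 0.8192·13.5024 = 14.4090 °P
Cal = (6.9·2.1622 + 4·(14.4090−0.1))·1.055·3.55

270.2400 kcal


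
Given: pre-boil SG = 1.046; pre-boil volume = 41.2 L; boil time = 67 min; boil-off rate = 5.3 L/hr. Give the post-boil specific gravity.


V_post = V_pre − rate·(t/60);  SG_post = 1 + (SG_pre−1)·V_pre/V_post
V_post = 41.2 − 5.3·(67/60) = 35.2817
SG_post = 1 + (1.046 − 1)·41.2/35.2817

1.0537


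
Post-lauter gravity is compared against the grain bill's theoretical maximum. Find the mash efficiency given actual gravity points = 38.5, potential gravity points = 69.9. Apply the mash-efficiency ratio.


efficiency = actual / potential × 100
efficiency = 38.5 / 69.9 × 100

55.0787 %


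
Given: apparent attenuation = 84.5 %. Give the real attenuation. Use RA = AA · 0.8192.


RA = 84.5 · 0.8192

69.2224 %


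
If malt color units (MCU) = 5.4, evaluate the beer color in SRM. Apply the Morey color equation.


SRM = 1.4922 · MCU^0.6859
SRM = 1.4922 · 5.4^0.6859

4.7443 SRM


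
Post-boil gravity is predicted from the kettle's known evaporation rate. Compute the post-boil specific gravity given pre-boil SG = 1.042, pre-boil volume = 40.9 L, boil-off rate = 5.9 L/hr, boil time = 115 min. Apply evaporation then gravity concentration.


V_post = V_pre − rate·(t/60);  SG_post = 1 + (SG_pre−1)·V_pre/V_post
V_post = 40.9 − 5.9·(115/60) = 29.5917
SG_post = 1 + (1.042 − 1)·40.9/29.5917

1.0581


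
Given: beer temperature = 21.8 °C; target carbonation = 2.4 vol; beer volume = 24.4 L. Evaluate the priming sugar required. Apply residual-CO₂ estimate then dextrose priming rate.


residual = 14.695·(0.01821 + 0.09011·e^(−0.04·T));  sugar = (target − residual)·4.0·V
residual = 14.695·(0.01821 + 0.09011·e^(−0.04·21.8)) = 0.8212
sugar = (2.4 − 0.8212)·4.0·24.4

154.0861 g


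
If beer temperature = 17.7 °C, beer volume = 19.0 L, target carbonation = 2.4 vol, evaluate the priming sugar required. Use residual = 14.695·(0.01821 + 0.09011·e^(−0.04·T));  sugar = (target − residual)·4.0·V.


residual = 14.695·(0.01821 + 0.09011·e^(−0.04·17.7)) = 0.9199
sugar = (2.4 − 0.9199)·4.0·19.0

112.4862 g


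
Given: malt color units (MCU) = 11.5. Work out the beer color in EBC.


SRM = 1.4922·MCU^0.6859;  EBC = SRM·1.97
SRM = 1.4922·11.5^0.6859 = 7.9682
EBC = 7.9682·1.97

15.6973 EBC


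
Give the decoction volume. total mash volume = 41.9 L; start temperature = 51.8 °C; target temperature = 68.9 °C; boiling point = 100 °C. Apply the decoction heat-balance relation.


V_dec = V_total·(T_target − T_start)/(T_boil − T_start)
V_dec = 41.9·(68.9 − 51.8)/(100 − 51.8)

14.8649 L


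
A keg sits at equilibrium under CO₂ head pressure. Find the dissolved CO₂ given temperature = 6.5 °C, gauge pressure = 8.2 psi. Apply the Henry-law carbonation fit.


vols = (P + 14.695)·(0.01821 + 0.09011·e^(−0.04·T))
vols = (8.2 + 14.695)·(0.01821 + 0.09011·e^(−0.04·6.5))

2.0077 volumes


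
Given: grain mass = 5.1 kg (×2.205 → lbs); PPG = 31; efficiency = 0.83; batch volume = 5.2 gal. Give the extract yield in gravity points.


points = lbs × PPG × eff / vol
lbs = 5.1 × 2.205 = 11.2455
points = 11.2455 × 31 × 0.83 / 5.2

55.6436 points


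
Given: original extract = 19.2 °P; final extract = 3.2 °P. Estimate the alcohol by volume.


SG = 259/(259 − P);  ABV = (OG − FG)·131.25
OG = 259/(259 − 19.2) = 1.0801
FG = 259/(259 − 3.2) = 1.0125
ABV = (1.0801 − 1.0125)·131.25

8.8668 % ABV


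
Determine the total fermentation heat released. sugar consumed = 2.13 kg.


Q = m_sugar · 590 kJ/kg
Q = 2.13 · 590

1256.7000 kJ


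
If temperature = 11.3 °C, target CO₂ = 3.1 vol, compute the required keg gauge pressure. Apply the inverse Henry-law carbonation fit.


psi = vols/(0.01821 + 0.09011·e^(−0.04·T)) − 14.695
psi = 3.1/(0.01821 + 0.09011·e^(−0.04·11.3)) − 14.695

26.3364 psi


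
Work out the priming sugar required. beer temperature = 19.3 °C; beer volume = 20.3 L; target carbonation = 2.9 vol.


residual = 14.695·(0.01821 + 0.09011·e^(−0.04·T));  sugar = (target − residual)·4.0·V
residual = 14.695·(0.01821 + 0.09011·e^(−0.04·19.3)) = 0.8795
sugar = (2.9 − 0.8795)·4.0·20.3

164.0664 g


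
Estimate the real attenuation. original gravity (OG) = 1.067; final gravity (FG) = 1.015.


AA = (OG−FG)/(OG−1)·100;  RA = AA·0.8192
AA = (1.067 − 1.015)/(1.067 − 1)·100 = 77.6119
RA = 77.6119·0.8192

63.5797 %


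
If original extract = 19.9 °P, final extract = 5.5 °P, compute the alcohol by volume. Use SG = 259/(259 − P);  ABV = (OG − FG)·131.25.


OG = 259/(259 − 19.9) = 1.0832
FG = 259/(259 − 5.5) = 1.0217
ABV = (1.0832 − 1.0217)·131.25

8.0761 % ABV


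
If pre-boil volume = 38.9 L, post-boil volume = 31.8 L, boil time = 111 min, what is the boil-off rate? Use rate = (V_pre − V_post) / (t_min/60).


rate = (38.9 − 31.8) / (111/60)

3.8378 L/hr


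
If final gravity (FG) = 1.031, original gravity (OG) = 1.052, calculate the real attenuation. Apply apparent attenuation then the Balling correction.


AA = (OG−FG)/(OG−1)·100;  RA = AA·0.8192
AA = (1.052 − 1.031)/(1.052 − 1)·100 = 40.3846
RA = 40.3846·0.8192

33.0831 %


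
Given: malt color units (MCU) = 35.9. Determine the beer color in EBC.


SRM = 1.4922·MCU^0.6859;  EBC = SRM·1.97
SRM = 1.4922·35.9^0.6859 = 17.3967
EBC = 17.3967·1.97

34.2715 EBC


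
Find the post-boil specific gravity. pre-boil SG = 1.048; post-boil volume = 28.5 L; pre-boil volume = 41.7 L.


SG_post = 1 + (SG_pre − 1)·V_pre/V_post
pts_pre = (1.048 − 1)·1000 = 48.0000
pts_post = 48.0000·41.7/28.5 = 70.2316
SG_post = 1 + 70.2316/1000

1.0702


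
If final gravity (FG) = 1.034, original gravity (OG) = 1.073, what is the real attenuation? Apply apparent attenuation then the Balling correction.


AA = (OG−FG)/(OG−1)·100;  RA = AA·0.8192
AA = (1.073 − 1.034)/(1.073 − 1)·100 = 53.4247
RA = 53.4247·0.8192

43.7655 %


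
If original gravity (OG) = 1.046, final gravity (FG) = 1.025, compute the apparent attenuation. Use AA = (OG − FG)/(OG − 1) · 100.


AA = (1.046 − 1.025)/(1.046 − 1) · 100

45.6522 %


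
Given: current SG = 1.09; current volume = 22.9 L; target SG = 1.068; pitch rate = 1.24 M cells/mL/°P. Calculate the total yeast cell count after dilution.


V_w = V·((SG_c−1)/(SG_t−1)−1);  °P = 259 − 259/SG_t;  cells = rate·(V+V_w)·°P
V_w = 22.9·((1.09−1)/(1.068−1)−1) = 7.4088
V_final = 22.9 + 7.4088 = 30.3088
°P = 259 − 259/1.068 = 16.4906
cells = 1.24·30.3088·16.4906

619.7666 billion cells


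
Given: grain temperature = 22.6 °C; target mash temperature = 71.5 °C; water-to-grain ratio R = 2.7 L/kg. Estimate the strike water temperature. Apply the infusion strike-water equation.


T_strike = (0.41/R)·(T_mash − T_grain) + T_mash
T_strike = (0.41/2.7)·(71.5 − 22.6) + 71.5

78.9256 °C


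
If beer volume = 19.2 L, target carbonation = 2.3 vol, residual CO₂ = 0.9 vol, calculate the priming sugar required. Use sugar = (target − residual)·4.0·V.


sugar = (2.3 − 0.9)·4.0·19.2

107.5200 g


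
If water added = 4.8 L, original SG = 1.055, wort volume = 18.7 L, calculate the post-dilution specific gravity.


SG_new = 1 + (SG_old − 1)·V_old/(V_old + V_water)
pts = (1.055 − 1)·1000·18.7/(18.7 + 4.8) = 43.7660
SG_new = 1 + 43.7660/1000

1.0438


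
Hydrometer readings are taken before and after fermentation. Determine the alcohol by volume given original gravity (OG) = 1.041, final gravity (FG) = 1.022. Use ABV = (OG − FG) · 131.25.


ABV = (1.041 − 1.022) · 131.25

2.4937 % ABV


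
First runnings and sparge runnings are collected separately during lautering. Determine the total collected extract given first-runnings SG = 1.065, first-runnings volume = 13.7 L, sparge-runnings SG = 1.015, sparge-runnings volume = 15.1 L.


total = Σ (SG_i − 1)·1000·V_i
first = (1.065 − 1)·1000·13.7 = 890.5000
sparge = (1.015 − 1)·1000·15.1 = 226.5000
total = 890.5000 + 226.5000

1117.0000 gravity·L


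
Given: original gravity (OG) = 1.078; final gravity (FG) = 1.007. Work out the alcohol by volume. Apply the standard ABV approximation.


ABV = (OG − FG) · 131.25
ABV = (1.078 − 1.007) · 131.25

9.3188 % ABV


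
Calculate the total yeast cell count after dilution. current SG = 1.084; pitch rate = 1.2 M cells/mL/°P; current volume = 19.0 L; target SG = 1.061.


V_w = V·((SG_c−1)/(SG_t−1)−1);  °P = 259 − 259/SG_t;  cells = rate·(V+V_w)·°P
V_w = 19.0·((1.084−1)/(1.061−1)−1) = 7.1639
V_final = 19.0 + 7.1639 = 26.1639
°P = 259 − 259/1.061 = 14.8907
cells = 1.2·26.1639·14.8907

467.5182 billion cells


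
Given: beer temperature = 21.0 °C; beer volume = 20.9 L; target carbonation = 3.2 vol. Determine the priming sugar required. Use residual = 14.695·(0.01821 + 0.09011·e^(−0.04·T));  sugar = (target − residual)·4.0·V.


residual = 14.695·(0.01821 + 0.09011·e^(−0.04·21.0)) = 0.8393
sugar = (3.2 − 0.8393)·4.0·20.9

197.3585 g


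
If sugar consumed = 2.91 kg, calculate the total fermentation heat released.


Q = m_sugar · 590 kJ/kg
Q = 2.91 · 590

1716.9000 kJ


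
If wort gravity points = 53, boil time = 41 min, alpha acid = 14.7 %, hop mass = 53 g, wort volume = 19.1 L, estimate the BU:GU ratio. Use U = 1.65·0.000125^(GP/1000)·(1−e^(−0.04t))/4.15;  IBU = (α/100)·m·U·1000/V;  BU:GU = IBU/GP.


U = 1.65·0.000125^(53/1000)·(1−e^(−0.04·41))/4.15 = 0.1990
IBU = (14.7/100)·53·0.1990·1000/19.1 = 81.1854
BU:GU = 81.1854/53

1.5318


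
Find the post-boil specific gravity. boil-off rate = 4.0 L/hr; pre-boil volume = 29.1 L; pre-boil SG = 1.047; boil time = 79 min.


V_post = V_pre − rate·(t/60);  SG_post = 1 + (SG_pre−1)·V_pre/V_post
V_post = 29.1 − 4.0·(79/60) = 23.8333
SG_post = 1 + (1.047 − 1)·29.1/23.8333

1.0574


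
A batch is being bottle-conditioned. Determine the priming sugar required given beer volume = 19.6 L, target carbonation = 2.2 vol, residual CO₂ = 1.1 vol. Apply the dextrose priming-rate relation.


sugar = (target − residual)·4.0·V
sugar = (2.2 − 1.1)·4.0·19.6

86.2400 g


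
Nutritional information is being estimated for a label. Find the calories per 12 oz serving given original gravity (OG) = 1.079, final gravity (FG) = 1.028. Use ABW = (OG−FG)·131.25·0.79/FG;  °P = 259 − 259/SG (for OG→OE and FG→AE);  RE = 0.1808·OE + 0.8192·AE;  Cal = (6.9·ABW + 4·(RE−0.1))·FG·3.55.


ABW = (1.079 − 1.028)·131.25·0.79/1.028 = 5.1440
OE = 259 − 259/1.079 = 18.9629 °P
AE = 259 − 259/1.028 = 7.0545 °P
RE = 0.1808·18.9629 + 0.8192·7.0545 = 9.2075 °P
Cal = (6.9·5.1440 + 4·(9.2075−0.1))·1.028·3.55

262.4791 kcal


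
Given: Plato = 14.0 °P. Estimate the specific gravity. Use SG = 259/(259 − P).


SG = 259/(259 − 14.0)

1.0571


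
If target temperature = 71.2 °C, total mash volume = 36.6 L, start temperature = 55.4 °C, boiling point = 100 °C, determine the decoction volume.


V_dec = V_total·(T_target − T_start)/(T_boil − T_start)
V_dec = 36.6·(71.2 − 55.4)/(100 − 55.4)

12.9659 L


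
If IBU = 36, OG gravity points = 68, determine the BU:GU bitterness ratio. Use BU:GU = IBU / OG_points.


BU:GU = 36 / 68

0.5294


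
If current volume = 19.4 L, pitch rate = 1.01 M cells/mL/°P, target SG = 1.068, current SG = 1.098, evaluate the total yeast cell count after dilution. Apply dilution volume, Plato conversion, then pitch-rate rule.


V_w = V·((SG_c−1)/(SG_t−1)−1);  °P = 259 − 259/SG_t;  cells = rate·(V+V_w)·°P
V_w = 19.4·((1.098−1)/(1.068−1)−1) = 8.5588
V_final = 19.4 + 8.5588 = 27.9588
°P = 259 − 259/1.068 = 16.4906
cells = 1.01·27.9588·16.4906

465.6694 billion cells


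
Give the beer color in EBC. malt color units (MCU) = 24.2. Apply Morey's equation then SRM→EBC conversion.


SRM = 1.4922·MCU^0.6859;  EBC = SRM·1.97
SRM = 1.4922·24.2^0.6859 = 13.2735
EBC = 13.2735·1.97

26.1488 EBC


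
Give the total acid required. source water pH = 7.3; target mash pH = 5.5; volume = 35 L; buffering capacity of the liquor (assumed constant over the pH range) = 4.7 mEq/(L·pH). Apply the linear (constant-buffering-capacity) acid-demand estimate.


acid = buffering capacity · (pH_source − pH_target) · V
acid = 4.7 · (7.3 − 5.5) · 35

296.1000 mEq


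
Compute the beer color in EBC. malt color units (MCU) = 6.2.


SRM = 1.4922·MCU^0.6859;  EBC = SRM·1.97
SRM = 1.4922·6.2^0.6859 = 5.2159
EBC = 5.2159·1.97

10.2753 EBC


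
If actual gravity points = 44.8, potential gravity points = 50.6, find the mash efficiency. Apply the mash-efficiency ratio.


efficiency = actual / potential × 100
efficiency = 44.8 / 50.6 × 100

88.5375 %


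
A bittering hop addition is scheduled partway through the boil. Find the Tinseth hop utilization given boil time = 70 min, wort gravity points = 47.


U = 1.65·0.000125^(GP/1000) · (1 − e^(−0.04·t))/4.15
bigness = 1.65·0.000125^(47/1000) = 1.0815
boil_factor = (1 − e^(−0.04·70))/4.15 = 0.2263
U = 1.0815 · 0.2263

0.2448


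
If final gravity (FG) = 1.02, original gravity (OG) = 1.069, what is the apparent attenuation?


AA = (OG − FG)/(OG − 1) · 100
AA = (1.069 − 1.02)/(1.069 − 1) · 100

71.0145 %


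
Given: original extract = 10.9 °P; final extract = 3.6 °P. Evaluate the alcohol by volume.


SG = 259/(259 − P);  ABV = (OG − FG)·131.25
OG = 259/(259 − 10.9) = 1.0439
FG = 259/(259 − 3.6) = 1.0141
ABV = (1.0439 − 1.0141)·131.25

3.9163 % ABV


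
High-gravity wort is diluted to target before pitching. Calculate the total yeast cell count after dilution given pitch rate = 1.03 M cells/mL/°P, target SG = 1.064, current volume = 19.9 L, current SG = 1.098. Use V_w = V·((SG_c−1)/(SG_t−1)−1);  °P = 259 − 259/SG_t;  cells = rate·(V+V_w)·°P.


V_w = 19.9·((1.098−1)/(1.064−1)−1) = 10.5719
V_final = 19.9 + 10.5719 = 30.4719
°P = 259 − 259/1.064 = 15.5789
cells = 1.03·30.4719·15.5789

488.9613 billion cells


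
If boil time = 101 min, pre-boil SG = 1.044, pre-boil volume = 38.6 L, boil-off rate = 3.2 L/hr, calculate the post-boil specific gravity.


V_post = V_pre − rate·(t/60);  SG_post = 1 + (SG_pre−1)·V_pre/V_post
V_post = 38.6 − 3.2·(101/60) = 33.2133
SG_post = 1 + (1.044 − 1)·38.6/33.2133

1.0511


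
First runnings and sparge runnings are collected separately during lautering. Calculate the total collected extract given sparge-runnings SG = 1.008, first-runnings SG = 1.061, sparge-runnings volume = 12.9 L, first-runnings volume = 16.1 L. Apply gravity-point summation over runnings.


total = Σ (SG_i − 1)·1000·V_i
first = (1.061 − 1)·1000·16.1 = 982.1000
sparge = (1.008 − 1)·1000·12.9 = 103.2000
total = 982.1000 + 103.2000

1085.3000 gravity·L


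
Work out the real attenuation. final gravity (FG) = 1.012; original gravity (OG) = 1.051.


AA = (OG−FG)/(OG−1)·100;  RA = AA·0.8192
AA = (1.051 − 1.012)/(1.051 − 1)·100 = 76.4706
RA = 76.4706·0.8192

62.6447 %


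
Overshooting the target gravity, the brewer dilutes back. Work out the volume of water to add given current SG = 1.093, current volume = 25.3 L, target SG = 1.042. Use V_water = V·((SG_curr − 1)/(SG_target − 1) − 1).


V_water = 25.3·((1.093 − 1)/(1.042 − 1) − 1)

30.7214 L


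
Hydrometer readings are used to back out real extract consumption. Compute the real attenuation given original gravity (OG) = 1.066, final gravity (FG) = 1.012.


AA = (OG−FG)/(OG−1)·100;  RA = AA·0.8192
AA = (1.066 − 1.012)/(1.066 − 1)·100 = 81.8182
RA = 81.8182·0.8192

67.0255 %


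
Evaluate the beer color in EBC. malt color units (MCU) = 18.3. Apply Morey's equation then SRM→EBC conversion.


SRM = 1.4922·MCU^0.6859;  EBC = SRM·1.97
SRM = 1.4922·18.3^0.6859 = 10.9583
EBC = 10.9583·1.97

21.5878 EBC


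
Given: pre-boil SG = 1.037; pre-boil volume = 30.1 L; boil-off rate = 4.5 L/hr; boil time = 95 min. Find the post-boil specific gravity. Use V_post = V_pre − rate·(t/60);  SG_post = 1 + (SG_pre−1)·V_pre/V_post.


V_post = 30.1 − 4.5·(95/60) = 22.9750
SG_post = 1 + (1.037 − 1)·30.1/22.9750

1.0485


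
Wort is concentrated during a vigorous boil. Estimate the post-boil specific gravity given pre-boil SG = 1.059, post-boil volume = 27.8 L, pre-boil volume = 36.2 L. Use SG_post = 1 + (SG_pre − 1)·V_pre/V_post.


pts_pre = (1.059 − 1)·1000 = 59.0000
pts_post = 59.0000·36.2/27.8 = 76.8273
SG_post = 1 + 76.8273/1000

1.0768


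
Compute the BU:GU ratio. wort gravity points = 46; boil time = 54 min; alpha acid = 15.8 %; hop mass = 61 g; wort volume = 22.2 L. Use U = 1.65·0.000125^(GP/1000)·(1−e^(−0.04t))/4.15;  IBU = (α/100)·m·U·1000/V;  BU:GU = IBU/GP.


U = 1.65·0.000125^(46/1000)·(1−e^(−0.04·54))/4.15 = 0.2326
IBU = (15.8/100)·61·0.2326·1000/22.2 = 100.9977
BU:GU = 100.9977/46

2.1956


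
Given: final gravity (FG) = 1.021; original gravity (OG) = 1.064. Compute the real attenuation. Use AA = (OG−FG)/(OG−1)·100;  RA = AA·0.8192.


AA = (1.064 − 1.021)/(1.064 − 1)·100 = 67.1875
RA = 67.1875·0.8192

55.0400 %


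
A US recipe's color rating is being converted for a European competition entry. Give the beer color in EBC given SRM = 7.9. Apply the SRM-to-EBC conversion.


EBC = SRM · 1.97
EBC = 7.9 · 1.97

15.5630 EBC


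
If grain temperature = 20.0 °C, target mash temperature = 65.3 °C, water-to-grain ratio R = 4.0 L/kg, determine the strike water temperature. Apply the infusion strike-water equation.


T_strike = (0.41/R)·(T_mash − T_grain) + T_mash
T_strike = (0.41/4.0)·(65.3 − 20.0) + 65.3

69.9432 °C


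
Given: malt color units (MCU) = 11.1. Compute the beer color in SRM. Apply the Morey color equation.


SRM = 1.4922 · MCU^0.6859
SRM = 1.4922 · 11.1^0.6859

7.7770 SRM


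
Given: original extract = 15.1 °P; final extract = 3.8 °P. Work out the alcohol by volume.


SG = 259/(259 − P);  ABV = (OG − FG)·131.25
OG = 259/(259 − 15.1) = 1.0619
FG = 259/(259 − 3.8) = 1.0149
ABV = (1.0619 − 1.0149)·131.25

6.1714 % ABV


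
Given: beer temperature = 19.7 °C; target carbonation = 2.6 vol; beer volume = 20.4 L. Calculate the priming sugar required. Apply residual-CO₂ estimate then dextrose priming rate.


residual = 14.695·(0.01821 + 0.09011·e^(−0.04·T));  sugar = (target − residual)·4.0·V
residual = 14.695·(0.01821 + 0.09011·e^(−0.04·19.7)) = 0.8698
sugar = (2.6 − 0.8698)·4.0·20.4

141.1872 g


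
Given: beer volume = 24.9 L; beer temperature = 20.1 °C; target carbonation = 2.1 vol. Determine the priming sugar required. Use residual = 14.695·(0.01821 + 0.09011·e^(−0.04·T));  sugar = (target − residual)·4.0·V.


residual = 14.695·(0.01821 + 0.09011·e^(−0.04·20.1)) = 0.8602
sugar = (2.1 − 0.8602)·4.0·24.9

123.4834 g


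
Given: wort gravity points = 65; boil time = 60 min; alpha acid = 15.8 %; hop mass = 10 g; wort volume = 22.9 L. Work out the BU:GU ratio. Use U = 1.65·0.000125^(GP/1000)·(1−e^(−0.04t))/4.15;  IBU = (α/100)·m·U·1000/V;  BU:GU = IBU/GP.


U = 1.65·0.000125^(65/1000)·(1−e^(−0.04·60))/4.15 = 0.2016
IBU = (15.8/100)·10·0.2016·1000/22.9 = 13.9077
BU:GU = 13.9077/65

0.2140


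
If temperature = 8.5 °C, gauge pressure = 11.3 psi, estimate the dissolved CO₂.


vols = (P + 14.695)·(0.01821 + 0.09011·e^(−0.04·T))
vols = (11.3 + 14.695)·(0.01821 + 0.09011·e^(−0.04·8.5))

2.1406 volumes


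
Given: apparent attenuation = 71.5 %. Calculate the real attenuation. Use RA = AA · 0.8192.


RA = 71.5 · 0.8192

58.5728 %


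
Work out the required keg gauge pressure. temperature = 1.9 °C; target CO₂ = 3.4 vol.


psi = vols/(0.01821 + 0.09011·e^(−0.04·T)) − 14.695
psi = 3.4/(0.01821 + 0.09011·e^(−0.04·1.9)) − 14.695

18.7283 psi
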